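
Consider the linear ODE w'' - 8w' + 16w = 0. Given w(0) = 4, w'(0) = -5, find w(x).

w = 4*exp(4*x) - 21*x*exp(4*x)

Characteristic equation r² - 8r + 16 = 0 has discriminant (-8)² - 4·(16) = 0, so r = 4 is a repeated root.
Hence w_h = (C1 + C2*x)*exp(4*x).
Apply the initial conditions: w(0) = C1 = 4 and w'(0) = C2 + 4*C1 = -5. Solving gives C1 = 4, C2 = -21.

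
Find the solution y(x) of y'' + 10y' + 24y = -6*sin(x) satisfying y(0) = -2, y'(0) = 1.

Characteristic equation r² + 10r + 24 = 0 factors as (r + 4)(r + 6) = 0, so r = -4, -6.
Hence y_h = C1*exp(-4*x) + C2*exp(-6*x).
Try y_p = A*cos(x) + B*sin(x). Substituting and equating the coefficients of cos(x) and sin(x) gives A = 60/629, B = -138/629, so y_p = -138*sin(x)/629 + 60*cos(x)/629.
General solution: y = -138*sin(x)/629 + 60*cos(x)/629 + C1*exp(-4*x) + C2*exp(-6*x).
Apply the initial conditions: y(0) = 60/629 + C1 + C2 = -2 and y'(0) = -138/629 - 6*C2 - 4*C1 = 1. Solving gives C1 = -193/34, C2 = 265/74.

y = -193*exp(-4*x)/34 - 138*sin(x)/629 + 60*cos(x)/629 + 265*exp(-6*x)/74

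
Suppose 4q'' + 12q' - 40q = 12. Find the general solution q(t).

Divide through by 4: q'' + 3q' - 10q = 3.
Characteristic equation r² + 3r - 10 = 0 factors as (r - 2)(r + 5) = 0, so r = 2, -5.
Hence q_h = C1*exp(2*t) + C2*exp(-5*t).
For the particular solution try q_p = A0. Substituting and matching coefficients of each power of t gives A0 = -3/10, so q_p = -3/10.

q = -3/10 + C1*exp(2*t) + C2*exp(-5*t)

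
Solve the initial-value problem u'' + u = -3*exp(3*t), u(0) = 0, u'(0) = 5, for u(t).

Characteristic equation r² + 1 = 0 has discriminant (0)² - 4·(1) = -4 < 0, so r = ± i.
Hence u_h = C1*cos(t) + C2*sin(t).
Try u_p = A*exp(3*t). Substituting into the equation and dividing by exp(3*t) gives A = -3/10, so u_p = -3*exp(3*t)/10.
General solution: u = -3*exp(3*t)/10 + C1*cos(t) + C2*sin(t).
Apply the initial conditions: u(0) = -3/10 + C1 = 0 and u'(0) = -9/10 + C2 = 5. Solving gives C1 = 3/10, C2 = 59/10.

u = -3*exp(3*t)/10 + 3*cos(t)/10 + 59*sin(t)/10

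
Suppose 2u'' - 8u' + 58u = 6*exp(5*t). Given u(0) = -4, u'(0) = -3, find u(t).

u = 3*exp(5*t)/34 - 139*cos(5*t)*exp(2*t)/34 + 161*exp(2*t)*sin(5*t)/170

Divide through by 2: u'' - 4u' + 29u = 3*exp(5*t).
Characteristic equation r² - 4r + 29 = 0 has discriminant (-4)² - 4·(29) = -100 < 0, so r = 2 ± 5i.
Hence u_h = C1*cos(5*t)*exp(2*t) + C2*exp(2*t)*sin(5*t).
Try u_p = A*exp(5*t). Substituting into the equation and dividing by exp(5*t) gives A = 3/34, so u_p = 3*exp(5*t)/34.
General solution: u = 3*exp(5*t)/34 + C1*cos(5*t)*exp(2*t) + C2*exp(2*t)*sin(5*t).
Apply the initial conditions: u(0) = 3/34 + C1 = -4 and u'(0) = 15/34 + 2*C1 + 5*C2 = -3. Solving gives C1 = -139/34, C2 = 161/170.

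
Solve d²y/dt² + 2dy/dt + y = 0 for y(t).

Characteristic equation r² + 2r + 1 = 0 has discriminant (2)² - 4·(1) = 0, so r = -1 is a repeated root.
Hence y_h = (C1 + C2*t)*exp(-t).

y = C1*exp(-t) + C2*t*exp(-t)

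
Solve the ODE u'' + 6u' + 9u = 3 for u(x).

u = 1/3 + C1*exp(-3*x) + C2*x*exp(-3*x)

Characteristic equation r² + 6r + 9 = 0 has discriminant (6)² - 4·(9) = 0, so r = -3 is a repeated root.
Hence u_h = (C1 + C2*x)*exp(-3*x).
For the particular solution try u_p = A0. Substituting and matching coefficients of each power of x gives A0 = 1/3, so u_p = 1/3.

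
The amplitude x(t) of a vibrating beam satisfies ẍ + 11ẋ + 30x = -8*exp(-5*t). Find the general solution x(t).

x = C1*exp(-6*t) + C2*exp(-5*t) - 8*t*exp(-5*t)

Characteristic equation r² + 11r + 30 = 0 factors as (r + 6)(r + 5) = 0, so r = -6, -5.
Hence x_h = C1*exp(-6*t) + C2*exp(-5*t).
Since exp(-5*t) solves the homogeneous equation (r = -5 is a root of multiplicity 1), multiply the trial by t. Try x_p = A*t*exp(-5*t). Substituting into the equation and dividing by exp(-5*t) gives A = -8, so x_p = -8*t*exp(-5*t).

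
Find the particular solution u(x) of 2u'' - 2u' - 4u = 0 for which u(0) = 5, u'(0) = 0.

u = 5*exp(2*x)/3 + 10*exp(-x)/3

Divide through by 2: u'' - u' - 2u = 0.
Characteristic equation r² - r - 2 = 0 factors as (r - 2)(r + 1) = 0, so r = 2, -1.
Hence u_h = C1*exp(2*x) + C2*exp(-x).
Apply the initial conditions: u(0) = C1 + C2 = 5 and u'(0) = -C2 + 2*C1 = 0. Solving gives C1 = 5/3, C2 = 10/3.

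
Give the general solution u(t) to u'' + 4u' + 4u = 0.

Characteristic equation r² + 4r + 4 = 0 has discriminant (4)² - 4·(4) = 0, so r = -2 is a repeated root.
Hence u_h = (C1 + C2*t)*exp(-2*t).

u = C1*exp(-2*t) + C2*t*exp(-2*t)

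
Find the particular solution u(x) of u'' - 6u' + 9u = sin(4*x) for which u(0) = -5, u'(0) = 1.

u = -3149*exp(3*x)/625 - 7*sin(4*x)/625 + 24*cos(4*x)/625 + 404*x*exp(3*x)/25

Characteristic equation r² - 6r + 9 = 0 has discriminant (-6)² - 4·(9) = 0, so r = 3 is a repeated root.
Hence u_h = (C1 + C2*x)*exp(3*x).
Try u_p = A*cos(4*x) + B*sin(4*x). Substituting and equating the coefficients of cos(4x) and sin(4x) gives A = 24/625, B = -7/625, so u_p = -7*sin(4*x)/625 + 24*cos(4*x)/625.
General solution: u = -7*sin(4*x)/625 + 24*cos(4*x)/625 + C1*exp(3*x) + C2*x*exp(3*x).
Apply the initial conditions: u(0) = 24/625 + C1 = -5 and u'(0) = -28/625 + C2 + 3*C1 = 1. Solving gives C1 = -3149/625, C2 = 404/25.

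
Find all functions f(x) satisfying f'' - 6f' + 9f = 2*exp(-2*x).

Characteristic equation r² - 6r + 9 = 0 has discriminant (-6)² - 4·(9) = 0, so r = 3 is a repeated root.
Hence f_h = (C1 + C2*x)*exp(3*x).
Try f_p = A*exp(-2*x). Substituting into the equation and dividing by exp(-2*x) gives A = 2/25, so f_p = 2*exp(-2*x)/25.

f = 2*exp(-2*x)/25 + C1*exp(3*x) + C2*x*exp(3*x)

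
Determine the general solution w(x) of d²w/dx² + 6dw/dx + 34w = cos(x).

Characteristic equation r² + 6r + 34 = 0 has discriminant (6)² - 4·(34) = -100 < 0, so r = -3 ± 5i.
Hence w_h = C1*cos(5*x)*exp(-3*x) + C2*exp(-3*x)*sin(5*x).
Try w_p = A*cos(x) + B*sin(x). Substituting and equating the coefficients of cos(x) and sin(x) gives A = 11/375, B = 2/375, so w_p = 2*sin(x)/375 + 11*cos(x)/375.

w = 2*sin(x)/375 + 11*cos(x)/375 + C1*cos(5*x)*exp(-3*x) + C2*exp(-3*x)*sin(5*x)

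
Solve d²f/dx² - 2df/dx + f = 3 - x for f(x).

f = 1 - x + C1*exp(x) + C2*x*exp(x)

Characteristic equation r² - 2r + 1 = 0 has discriminant (-2)² - 4·(1) = 0, so r = 1 is a repeated root.
Hence f_h = (C1 + C2*x)*exp(x).
For the particular solution try f_p = A0 + A1*x. Substituting and matching coefficients of each power of x gives A0 = 1, A1 = -1, so f_p = 1 - x.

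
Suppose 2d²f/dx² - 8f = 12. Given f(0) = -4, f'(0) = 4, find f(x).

Divide through by 2: f'' - 4f = 6.
Characteristic equation r² - 4 = 0 factors as (r - 2)(r + 2) = 0, so r = 2, -2.
Hence f_h = C1*exp(2*x) + C2*exp(-2*x).
For the particular solution try f_p = A0. Substituting and matching coefficients of each power of x gives A0 = -3/2, so f_p = -3/2.
General solution: f = -3/2 + C1*exp(2*x) + C2*exp(-2*x).
Apply the initial conditions: f(0) = -3/2 + C1 + C2 = -4 and f'(0) = -2*C2 + 2*C1 = 4. Solving gives C1 = -1/4, C2 = -9/4.

f = -3/2 - 9*exp(-2*x)/4 - exp(2*x)/4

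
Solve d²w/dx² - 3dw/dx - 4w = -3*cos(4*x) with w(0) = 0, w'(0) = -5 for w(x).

Characteristic equation r² - 3r - 4 = 0 factors as (r + 1)(r - 4) = 0, so r = -1, 4.
Hence w_h = C1*exp(-x) + C2*exp(4*x).
Try w_p = A*cos(4*x) + B*sin(4*x). Substituting and equating the coefficients of cos(4x) and sin(4x) gives A = 15/136, B = 9/136, so w_p = 9*sin(4*x)/136 + 15*cos(4*x)/136.
General solution: w = 9*sin(4*x)/136 + 15*cos(4*x)/136 + C1*exp(-x) + C2*exp(4*x).
Apply the initial conditions: w(0) = 15/136 + C1 + C2 = 0 and w'(0) = 9/34 - C1 + 4*C2 = -5. Solving gives C1 = 82/85, C2 = -43/40.

w = -43*exp(4*x)/40 + 9*sin(4*x)/136 + 15*cos(4*x)/136 + 82*exp(-x)/85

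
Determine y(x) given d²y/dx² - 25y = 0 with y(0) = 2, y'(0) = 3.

y = 7*exp(-5*x)/10 + 13*exp(5*x)/10

Characteristic equation r² - 25 = 0 factors as (r + 5)(r - 5) = 0, so r = -5, 5.
Hence y_h = C1*exp(-5*x) + C2*exp(5*x).
Apply the initial conditions: y(0) = C1 + C2 = 2 and y'(0) = -5*C1 + 5*C2 = 3. Solving gives C1 = 7/10, C2 = 13/10.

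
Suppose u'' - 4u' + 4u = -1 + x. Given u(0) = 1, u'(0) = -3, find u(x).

Characteristic equation r² - 4r + 4 = 0 has discriminant (-4)² - 4·(4) = 0, so r = 2 is a repeated root.
Hence u_h = (C1 + C2*x)*exp(2*x).
For the particular solution try u_p = A0 + A1*x. Substituting and matching coefficients of each power of x gives A0 = 0, A1 = 1/4, so u_p = x/4.
General solution: u = x/4 + C1*exp(2*x) + C2*x*exp(2*x).
Apply the initial conditions: u(0) = C1 = 1 and u'(0) = 1/4 + C2 + 2*C1 = -3. Solving gives C1 = 1, C2 = -21/4.

u = x/4 - 21*x*exp(2*x)/4 + exp(2*x)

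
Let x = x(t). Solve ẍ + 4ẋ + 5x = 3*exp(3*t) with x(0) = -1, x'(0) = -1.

x = 3*exp(3*t)/26 - 93*exp(-2*t)*sin(t)/26 - 29*cos(t)*exp(-2*t)/26

Characteristic equation r² + 4r + 5 = 0 has discriminant (4)² - 4·(5) = -4 < 0, so r = -2 ± i.
Hence x_h = C1*cos(t)*exp(-2*t) + C2*exp(-2*t)*sin(t).
Try x_p = A*exp(3*t). Substituting into the equation and dividing by exp(3*t) gives A = 3/26, so x_p = 3*exp(3*t)/26.
General solution: x = 3*exp(3*t)/26 + C1*cos(t)*exp(-2*t) + C2*exp(-2*t)*sin(t).
Apply the initial conditions: x(0) = 3/26 + C1 = -1 and x'(0) = 9/26 + C2 - 2*C1 = -1. Solving gives C1 = -29/26, C2 = -93/26.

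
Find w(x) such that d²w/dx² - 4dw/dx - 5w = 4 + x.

Characteristic equation r² - 4r - 5 = 0 factors as (r + 1)(r - 5) = 0, so r = -1, 5.
Hence w_h = C1*exp(-x) + C2*exp(5*x).
For the particular solution try w_p = A0 + A1*x. Substituting and matching coefficients of each power of x gives A0 = -16/25, A1 = -1/5, so w_p = -16/25 - x/5.

w = -16/25 - x/5 + C1*exp(-x) + C2*exp(5*x)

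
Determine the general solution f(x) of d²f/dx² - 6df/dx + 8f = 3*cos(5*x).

f = -90*sin(5*x)/1189 - 51*cos(5*x)/1189 + C1*exp(2*x) + C2*exp(4*x)

Characteristic equation r² - 6r + 8 = 0 factors as (r - 2)(r - 4) = 0, so r = 2, 4.
Hence f_h = C1*exp(2*x) + C2*exp(4*x).
Try f_p = A*cos(5*x) + B*sin(5*x). Substituting and equating the coefficients of cos(5x) and sin(5x) gives A = -51/1189, B = -90/1189, so f_p = -90*sin(5*x)/1189 - 51*cos(5*x)/1189.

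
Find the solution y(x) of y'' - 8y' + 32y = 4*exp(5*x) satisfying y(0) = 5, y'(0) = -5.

Characteristic equation r² - 8r + 32 = 0 has discriminant (-8)² - 4·(32) = -64 < 0, so r = 4 ± 4i.
Hence y_h = C1*cos(4*x)*exp(4*x) + C2*exp(4*x)*sin(4*x).
Try y_p = A*exp(5*x). Substituting into the equation and dividing by exp(5*x) gives A = 4/17, so y_p = 4*exp(5*x)/17.
General solution: y = 4*exp(5*x)/17 + C1*cos(4*x)*exp(4*x) + C2*exp(4*x)*sin(4*x).
Apply the initial conditions: y(0) = 4/17 + C1 = 5 and y'(0) = 20/17 + 4*C1 + 4*C2 = -5. Solving gives C1 = 81/17, C2 = -429/68.

y = 4*exp(5*x)/17 - 429*exp(4*x)*sin(4*x)/68 + 81*cos(4*x)*exp(4*x)/17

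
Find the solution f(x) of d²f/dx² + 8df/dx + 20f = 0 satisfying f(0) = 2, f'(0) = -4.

Characteristic equation r² + 8r + 20 = 0 has discriminant (8)² - 4·(20) = -16 < 0, so r = -4 ± 2i.
Hence f_h = C1*cos(2*x)*exp(-4*x) + C2*exp(-4*x)*sin(2*x).
Apply the initial conditions: f(0) = C1 = 2 and f'(0) = -4*C1 + 2*C2 = -4. Solving gives C1 = 2, C2 = 2.

f = 2*cos(2*x)*exp(-4*x) + 2*exp(-4*x)*sin(2*x)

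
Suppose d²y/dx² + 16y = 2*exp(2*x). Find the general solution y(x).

y = exp(2*x)/10 + C1*cos(4*x) + C2*sin(4*x)

Characteristic equation r² + 16 = 0 has discriminant (0)² - 4·(16) = -64 < 0, so r = ± 4i.
Hence y_h = C1*cos(4*x) + C2*sin(4*x).
Try y_p = A*exp(2*x). Substituting into the equation and dividing by exp(2*x) gives A = 1/10, so y_p = exp(2*x)/10.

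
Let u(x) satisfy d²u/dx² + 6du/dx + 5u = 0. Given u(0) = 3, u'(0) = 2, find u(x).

Characteristic equation r² + 6r + 5 = 0 factors as (r + 1)(r + 5) = 0, so r = -1, -5.
Hence u_h = C1*exp(-x) + C2*exp(-5*x).
Apply the initial conditions: u(0) = C1 + C2 = 3 and u'(0) = -C1 - 5*C2 = 2. Solving gives C1 = 17/4, C2 = -5/4.

u = -5*exp(-5*x)/4 + 17*exp(-x)/4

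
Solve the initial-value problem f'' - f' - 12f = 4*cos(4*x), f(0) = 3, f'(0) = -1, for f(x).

Characteristic equation r² - r - 12 = 0 factors as (r + 3)(r - 4) = 0, so r = -3, 4.
Hence f_h = C1*exp(-3*x) + C2*exp(4*x).
Try f_p = A*cos(4*x) + B*sin(4*x). Substituting and equating the coefficients of cos(4x) and sin(4x) gives A = -7/50, B = -1/50, so f_p = -7*cos(4*x)/50 - sin(4*x)/50.
General solution: f = -7*cos(4*x)/50 - sin(4*x)/50 + C1*exp(-3*x) + C2*exp(4*x).
Apply the initial conditions: f(0) = -7/50 + C1 + C2 = 3 and f'(0) = -2/25 - 3*C1 + 4*C2 = -1. Solving gives C1 = 337/175, C2 = 17/14.

f = -7*cos(4*x)/50 - sin(4*x)/50 + 17*exp(4*x)/14 + 337*exp(-3*x)/175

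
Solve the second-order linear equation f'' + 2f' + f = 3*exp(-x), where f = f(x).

f = C1*exp(-x) + 3*x**2*exp(-x)/2 + C2*x*exp(-x)

Characteristic equation r² + 2r + 1 = 0 has discriminant (2)² - 4·(1) = 0, so r = -1 is a repeated root.
Hence f_h = (C1 + C2*x)*exp(-x).
Since exp(-x) solves the homogeneous equation (r = -1 is a root of multiplicity 2), multiply the trial by x^2. Try f_p = A*x^2*exp(-x). Substituting into the equation and dividing by exp(-x) gives A = 3/2, so f_p = 3*x^2*exp(-x)/2.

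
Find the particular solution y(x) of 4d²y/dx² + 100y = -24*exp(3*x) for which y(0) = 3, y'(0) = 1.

y = -3*exp(3*x)/17 + 26*sin(5*x)/85 + 54*cos(5*x)/17

Divide through by 4: y'' + 25y = -6*exp(3*x).
Characteristic equation r² + 25 = 0 has discriminant (0)² - 4·(25) = -100 < 0, so r = ± 5i.
Hence y_h = C1*cos(5*x) + C2*sin(5*x).
Try y_p = A*exp(3*x). Substituting into the equation and dividing by exp(3*x) gives A = -3/17, so y_p = -3*exp(3*x)/17.
General solution: y = -3*exp(3*x)/17 + C1*cos(5*x) + C2*sin(5*x).
Apply the initial conditions: y(0) = -3/17 + C1 = 3 and y'(0) = -9/17 + 5*C2 = 1. Solving gives C1 = 54/17, C2 = 26/85.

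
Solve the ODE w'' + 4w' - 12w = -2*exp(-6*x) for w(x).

Characteristic equation r² + 4r - 12 = 0 factors as (r + 6)(r - 2) = 0, so r = -6, 2.
Hence w_h = C1*exp(-6*x) + C2*exp(2*x).
Since exp(-6*x) solves the homogeneous equation (r = -6 is a root of multiplicity 1), multiply the trial by x. Try w_p = A*x*exp(-6*x). Substituting into the equation and dividing by exp(-6*x) gives A = 1/4, so w_p = x*exp(-6*x)/4.

w = C1*exp(-6*x) + C2*exp(2*x) + x*exp(-6*x)/4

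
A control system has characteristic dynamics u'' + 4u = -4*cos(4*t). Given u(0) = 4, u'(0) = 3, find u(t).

Characteristic equation r² + 4 = 0 has discriminant (0)² - 4·(4) = -16 < 0, so r = ± 2i.
Hence u_h = C1*cos(2*t) + C2*sin(2*t).
Try u_p = A*cos(4*t) + B*sin(4*t). Substituting and equating the coefficients of cos(4t) and sin(4t) gives A = 1/3, B = 0, so u_p = cos(4*t)/3.
General solution: u = cos(4*t)/3 + C1*cos(2*t) + C2*sin(2*t).
Apply the initial conditions: u(0) = 1/3 + C1 = 4 and u'(0) = 2*C2 = 3. Solving gives C1 = 11/3, C2 = 3/2.

u = cos(4*t)/3 + 3*sin(2*t)/2 + 11*cos(2*t)/3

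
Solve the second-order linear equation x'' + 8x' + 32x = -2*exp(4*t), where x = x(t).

Characteristic equation r² + 8r + 32 = 0 has discriminant (8)² - 4·(32) = -64 < 0, so r = -4 ± 4i.
Hence x_h = C1*cos(4*t)*exp(-4*t) + C2*exp(-4*t)*sin(4*t).
Try x_p = A*exp(4*t). Substituting into the equation and dividing by exp(4*t) gives A = -1/40, so x_p = -exp(4*t)/40.

x = -exp(4*t)/40 + C1*cos(4*t)*exp(-4*t) + C2*exp(-4*t)*sin(4*t)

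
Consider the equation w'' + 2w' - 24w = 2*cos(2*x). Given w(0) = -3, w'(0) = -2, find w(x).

w = -97*exp(-6*x)/100 - 49*exp(4*x)/25 - 7*cos(2*x)/100 + sin(2*x)/100

Characteristic equation r² + 2r - 24 = 0 factors as (r + 6)(r - 4) = 0, so r = -6, 4.
Hence w_h = C1*exp(-6*x) + C2*exp(4*x).
Try w_p = A*cos(2*x) + B*sin(2*x). Substituting and equating the coefficients of cos(2x) and sin(2x) gives A = -7/100, B = 1/100, so w_p = -7*cos(2*x)/100 + sin(2*x)/100.
General solution: w = -7*cos(2*x)/100 + sin(2*x)/100 + C1*exp(-6*x) + C2*exp(4*x).
Apply the initial conditions: w(0) = -7/100 + C1 + C2 = -3 and w'(0) = 1/50 - 6*C1 + 4*C2 = -2. Solving gives C1 = -97/100, C2 = -49/25.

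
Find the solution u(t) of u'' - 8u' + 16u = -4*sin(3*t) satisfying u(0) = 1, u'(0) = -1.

Characteristic equation r² - 8r + 16 = 0 has discriminant (-8)² - 4·(16) = 0, so r = 4 is a repeated root.
Hence u_h = (C1 + C2*t)*exp(4*t).
Try u_p = A*cos(3*t) + B*sin(3*t). Substituting and equating the coefficients of cos(3t) and sin(3t) gives A = -96/625, B = -28/625, so u_p = -96*cos(3*t)/625 - 28*sin(3*t)/625.
General solution: u = -96*cos(3*t)/625 - 28*sin(3*t)/625 + C1*exp(4*t) + C2*t*exp(4*t).
Apply the initial conditions: u(0) = -96/625 + C1 = 1 and u'(0) = -84/625 + C2 + 4*C1 = -1. Solving gives C1 = 721/625, C2 = -137/25.

u = -96*cos(3*t)/625 - 28*sin(3*t)/625 + 721*exp(4*t)/625 - 137*t*exp(4*t)/25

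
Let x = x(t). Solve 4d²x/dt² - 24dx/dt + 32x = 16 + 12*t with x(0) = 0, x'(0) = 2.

x = 25/32 - 19*exp(2*t)/8 + 3*t/8 + 51*exp(4*t)/32

Divide through by 4: x'' - 6x' + 8x = 4 + 3*t.
Characteristic equation r² - 6r + 8 = 0 factors as (r - 2)(r - 4) = 0, so r = 2, 4.
Hence x_h = C1*exp(2*t) + C2*exp(4*t).
For the particular solution try x_p = A0 + A1*t. Substituting and matching coefficients of each power of t gives A0 = 25/32, A1 = 3/8, so x_p = 25/32 + 3*t/8.
General solution: x = 25/32 + 3*t/8 + C1*exp(2*t) + C2*exp(4*t).
Apply the initial conditions: x(0) = 25/32 + C1 + C2 = 0 and x'(0) = 3/8 + 2*C1 + 4*C2 = 2. Solving gives C1 = -19/8, C2 = 51/32.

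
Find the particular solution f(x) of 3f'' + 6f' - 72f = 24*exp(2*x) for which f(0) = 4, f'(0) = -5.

f = -exp(2*x)/2 + 11*exp(-6*x)/5 + 23*exp(4*x)/10

Divide through by 3: f'' + 2f' - 24f = 8*exp(2*x).
Characteristic equation r² + 2r - 24 = 0 factors as (r + 6)(r - 4) = 0, so r = -6, 4.
Hence f_h = C1*exp(-6*x) + C2*exp(4*x).
Try f_p = A*exp(2*x). Substituting into the equation and dividing by exp(2*x) gives A = -1/2, so f_p = -exp(2*x)/2.
General solution: f = -exp(2*x)/2 + C1*exp(-6*x) + C2*exp(4*x).
Apply the initial conditions: f(0) = -1/2 + C1 + C2 = 4 and f'(0) = -1 - 6*C1 + 4*C2 = -5. Solving gives C1 = 11/5, C2 = 23/10.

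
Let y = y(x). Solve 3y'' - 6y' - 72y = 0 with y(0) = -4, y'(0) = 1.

Divide through by 3: y'' - 2y' - 24y = 0.
Characteristic equation r² - 2r - 24 = 0 factors as (r + 4)(r - 6) = 0, so r = -4, 6.
Hence y_h = C1*exp(-4*x) + C2*exp(6*x).
Apply the initial conditions: y(0) = C1 + C2 = -4 and y'(0) = -4*C1 + 6*C2 = 1. Solving gives C1 = -5/2, C2 = -3/2.

y = -5*exp(-4*x)/2 - 3*exp(6*x)/2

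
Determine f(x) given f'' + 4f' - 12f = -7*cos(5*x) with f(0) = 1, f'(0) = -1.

Characteristic equation r² + 4r - 12 = 0 factors as (r - 2)(r + 6) = 0, so r = 2, -6.
Hence f_h = C1*exp(2*x) + C2*exp(-6*x).
Try f_p = A*cos(5*x) + B*sin(5*x). Substituting and equating the coefficients of cos(5x) and sin(5x) gives A = 259/1769, B = -140/1769, so f_p = -140*sin(5*x)/1769 + 259*cos(5*x)/1769.
General solution: f = -140*sin(5*x)/1769 + 259*cos(5*x)/1769 + C1*exp(2*x) + C2*exp(-6*x).
Apply the initial conditions: f(0) = 259/1769 + C1 + C2 = 1 and f'(0) = -700/1769 - 6*C2 + 2*C1 = -1. Solving gives C1 = 131/232, C2 = 141/488.

f = -140*sin(5*x)/1769 + 131*exp(2*x)/232 + 141*exp(-6*x)/488 + 259*cos(5*x)/1769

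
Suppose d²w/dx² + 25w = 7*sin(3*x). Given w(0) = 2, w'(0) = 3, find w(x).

Characteristic equation r² + 25 = 0 has discriminant (0)² - 4·(25) = -100 < 0, so r = ± 5i.
Hence w_h = C1*cos(5*x) + C2*sin(5*x).
Try w_p = A*cos(3*x) + B*sin(3*x). Substituting and equating the coefficients of cos(3x) and sin(3x) gives A = 0, B = 7/16, so w_p = 7*sin(3*x)/16.
General solution: w = 7*sin(3*x)/16 + C1*cos(5*x) + C2*sin(5*x).
Apply the initial conditions: w(0) = C1 = 2 and w'(0) = 21/16 + 5*C2 = 3. Solving gives C1 = 2, C2 = 27/80.

w = 2*cos(5*x) + 7*sin(3*x)/16 + 27*sin(5*x)/80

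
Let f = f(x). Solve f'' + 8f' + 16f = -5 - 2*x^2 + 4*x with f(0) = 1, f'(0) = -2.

f = -31/64 - x**2/8 + 3*x/8 + 95*exp(-4*x)/64 + 57*x*exp(-4*x)/16

Characteristic equation r² + 8r + 16 = 0 has discriminant (8)² - 4·(16) = 0, so r = -4 is a repeated root.
Hence f_h = (C1 + C2*x)*exp(-4*x).
For the particular solution try f_p = A0 + A1*x + A2*x^2. Substituting and matching coefficients of each power of x gives A0 = -31/64, A1 = 3/8, A2 = -1/8, so f_p = -31/64 - x^2/8 + 3*x/8.
General solution: f = -31/64 - x^2/8 + 3*x/8 + C1*exp(-4*x) + C2*x*exp(-4*x).
Apply the initial conditions: f(0) = -31/64 + C1 = 1 and f'(0) = 3/8 + C2 - 4*C1 = -2. Solving gives C1 = 95/64, C2 = 57/16.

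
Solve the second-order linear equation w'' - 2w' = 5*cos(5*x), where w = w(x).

Characteristic equation r² - 2r = 0 factors as (r - 2)r = 0, so r = 2, 0.
Hence w_h = C1*exp(2*x) + C2.
Try w_p = A*cos(5*x) + B*sin(5*x). Substituting and equating the coefficients of cos(5x) and sin(5x) gives A = -5/29, B = -2/29, so w_p = -5*cos(5*x)/29 - 2*sin(5*x)/29.

w = C2 - 5*cos(5*x)/29 - 2*sin(5*x)/29 + C1*exp(2*x)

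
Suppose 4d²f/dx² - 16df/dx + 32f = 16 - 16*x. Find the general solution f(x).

Divide through by 4: f'' - 4f' + 8f = 4 - 4*x.
Characteristic equation r² - 4r + 8 = 0 has discriminant (-4)² - 4·(8) = -16 < 0, so r = 2 ± 2i.
Hence f_h = C1*cos(2*x)*exp(2*x) + C2*exp(2*x)*sin(2*x).
For the particular solution try f_p = A0 + A1*x. Substituting and matching coefficients of each power of x gives A0 = 1/4, A1 = -1/2, so f_p = 1/4 - x/2.

f = 1/4 - x/2 + C1*cos(2*x)*exp(2*x) + C2*exp(2*x)*sin(2*x)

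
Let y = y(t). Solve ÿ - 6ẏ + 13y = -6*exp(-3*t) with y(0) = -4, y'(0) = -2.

Characteristic equation r² - 6r + 13 = 0 has discriminant (-6)² - 4·(13) = -16 < 0, so r = 3 ± 2i.
Hence y_h = C1*cos(2*t)*exp(3*t) + C2*exp(3*t)*sin(2*t).
Try y_p = A*exp(-3*t). Substituting into the equation and dividing by exp(-3*t) gives A = -3/20, so y_p = -3*exp(-3*t)/20.
General solution: y = -3*exp(-3*t)/20 + C1*cos(2*t)*exp(3*t) + C2*exp(3*t)*sin(2*t).
Apply the initial conditions: y(0) = -3/20 + C1 = -4 and y'(0) = 9/20 + 2*C2 + 3*C1 = -2. Solving gives C1 = -77/20, C2 = 91/20.

y = -3*exp(-3*t)/20 - 77*cos(2*t)*exp(3*t)/20 + 91*exp(3*t)*sin(2*t)/20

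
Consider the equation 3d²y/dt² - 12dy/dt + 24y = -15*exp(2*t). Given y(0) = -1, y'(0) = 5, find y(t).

Divide through by 3: y'' - 4y' + 8y = -5*exp(2*t).
Characteristic equation r² - 4r + 8 = 0 has discriminant (-4)² - 4·(8) = -16 < 0, so r = 2 ± 2i.
Hence y_h = C1*cos(2*t)*exp(2*t) + C2*exp(2*t)*sin(2*t).
Try y_p = A*exp(2*t). Substituting into the equation and dividing by exp(2*t) gives A = -5/4, so y_p = -5*exp(2*t)/4.
General solution: y = -5*exp(2*t)/4 + C1*cos(2*t)*exp(2*t) + C2*exp(2*t)*sin(2*t).
Apply the initial conditions: y(0) = -5/4 + C1 = -1 and y'(0) = -5/2 + 2*C1 + 2*C2 = 5. Solving gives C1 = 1/4, C2 = 7/2.

y = -5*exp(2*t)/4 + cos(2*t)*exp(2*t)/4 + 7*exp(2*t)*sin(2*t)/2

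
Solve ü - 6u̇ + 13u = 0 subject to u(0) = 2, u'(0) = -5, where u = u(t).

u = 2*cos(2*t)*exp(3*t) - 11*exp(3*t)*sin(2*t)/2

Characteristic equation r² - 6r + 13 = 0 has discriminant (-6)² - 4·(13) = -16 < 0, so r = 3 ± 2i.
Hence u_h = C1*cos(2*t)*exp(3*t) + C2*exp(3*t)*sin(2*t).
Apply the initial conditions: u(0) = C1 = 2 and u'(0) = 2*C2 + 3*C1 = -5. Solving gives C1 = 2, C2 = -11/2.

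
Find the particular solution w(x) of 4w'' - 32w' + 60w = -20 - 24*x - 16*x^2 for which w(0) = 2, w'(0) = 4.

Divide through by 4: w'' - 8w' + 15w = -5 - 6*x - 4*x^2.
Characteristic equation r² - 8r + 15 = 0 factors as (r - 5)(r - 3) = 0, so r = 5, 3.
Hence w_h = C1*exp(5*x) + C2*exp(3*x).
For the particular solution try w_p = A0 + A1*x + A2*x^2. Substituting and matching coefficients of each power of x gives A0 = -2237/3375, A1 = -154/225, A2 = -4/15, so w_p = -2237/3375 - 154*x/225 - 4*x^2/15.
General solution: w = -2237/3375 - 154*x/225 - 4*x^2/15 + C1*exp(5*x) + C2*exp(3*x).
Apply the initial conditions: w(0) = -2237/3375 + C1 + C2 = 2 and w'(0) = -154/225 + 3*C2 + 5*C1 = 4. Solving gives C1 = -413/250, C2 = 233/54.

w = -2237/3375 - 413*exp(5*x)/250 - 154*x/225 - 4*x**2/15 + 233*exp(3*x)/54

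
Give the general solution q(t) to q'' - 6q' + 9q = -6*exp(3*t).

Characteristic equation r² - 6r + 9 = 0 has discriminant (-6)² - 4·(9) = 0, so r = 3 is a repeated root.
Hence q_h = (C1 + C2*t)*exp(3*t).
Since exp(3*t) solves the homogeneous equation (r = 3 is a root of multiplicity 2), multiply the trial by t^2. Try q_p = A*t^2*exp(3*t). Substituting into the equation and dividing by exp(3*t) gives A = -3, so q_p = -3*t^2*exp(3*t).

q = C1*exp(3*t) - 3*t**2*exp(3*t) + C2*t*exp(3*t)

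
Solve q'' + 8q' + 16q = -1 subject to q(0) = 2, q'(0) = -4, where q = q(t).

q = -1/16 + 33*exp(-4*t)/16 + 17*t*exp(-4*t)/4

Characteristic equation r² + 8r + 16 = 0 has discriminant (8)² - 4·(16) = 0, so r = -4 is a repeated root.
Hence q_h = (C1 + C2*t)*exp(-4*t).
For the particular solution try q_p = A0. Substituting and matching coefficients of each power of t gives A0 = -1/16, so q_p = -1/16.
General solution: q = -1/16 + C1*exp(-4*t) + C2*t*exp(-4*t).
Apply the initial conditions: q(0) = -1/16 + C1 = 2 and q'(0) = C2 - 4*C1 = -4. Solving gives C1 = 33/16, C2 = 17/4.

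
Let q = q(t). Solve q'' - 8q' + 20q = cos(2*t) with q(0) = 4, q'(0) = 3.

Characteristic equation r² - 8r + 20 = 0 has discriminant (-8)² - 4·(20) = -16 < 0, so r = 4 ± 2i.
Hence q_h = C1*cos(2*t)*exp(4*t) + C2*exp(4*t)*sin(2*t).
Try q_p = A*cos(2*t) + B*sin(2*t). Substituting and equating the coefficients of cos(2t) and sin(2t) gives A = 1/32, B = -1/32, so q_p = -sin(2*t)/32 + cos(2*t)/32.
General solution: q = -sin(2*t)/32 + cos(2*t)/32 + C1*cos(2*t)*exp(4*t) + C2*exp(4*t)*sin(2*t).
Apply the initial conditions: q(0) = 1/32 + C1 = 4 and q'(0) = -1/16 + 2*C2 + 4*C1 = 3. Solving gives C1 = 127/32, C2 = -205/32.

q = -sin(2*t)/32 + cos(2*t)/32 - 205*exp(4*t)*sin(2*t)/32 + 127*cos(2*t)*exp(4*t)/32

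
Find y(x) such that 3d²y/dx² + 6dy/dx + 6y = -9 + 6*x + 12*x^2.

y = -1/2 - 3*x + 2*x**2 + C1*cos(x)*exp(-x) + C2*exp(-x)*sin(x)

Divide through by 3: y'' + 2y' + 2y = -3 + 2*x + 4*x^2.
Characteristic equation r² + 2r + 2 = 0 has discriminant (2)² - 4·(2) = -4 < 0, so r = -1 ± i.
Hence y_h = C1*cos(x)*exp(-x) + C2*exp(-x)*sin(x).
For the particular solution try y_p = A0 + A1*x + A2*x^2. Substituting and matching coefficients of each power of x gives A0 = -1/2, A1 = -3, A2 = 2, so y_p = -1/2 - 3*x + 2*x^2.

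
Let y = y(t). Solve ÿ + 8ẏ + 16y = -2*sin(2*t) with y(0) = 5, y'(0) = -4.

Characteristic equation r² + 8r + 16 = 0 has discriminant (8)² - 4·(16) = 0, so r = -4 is a repeated root.
Hence y_h = (C1 + C2*t)*exp(-4*t).
Try y_p = A*cos(2*t) + B*sin(2*t). Substituting and equating the coefficients of cos(2t) and sin(2t) gives A = 2/25, B = -3/50, so y_p = -3*sin(2*t)/50 + 2*cos(2*t)/25.
General solution: y = -3*sin(2*t)/50 + 2*cos(2*t)/25 + C1*exp(-4*t) + C2*t*exp(-4*t).
Apply the initial conditions: y(0) = 2/25 + C1 = 5 and y'(0) = -3/25 + C2 - 4*C1 = -4. Solving gives C1 = 123/25, C2 = 79/5.

y = -3*sin(2*t)/50 + 2*cos(2*t)/25 + 123*exp(-4*t)/25 + 79*t*exp(-4*t)/5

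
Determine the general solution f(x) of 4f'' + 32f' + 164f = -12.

f = -3/41 + C1*cos(5*x)*exp(-4*x) + C2*exp(-4*x)*sin(5*x)

Divide through by 4: f'' + 8f' + 41f = -3.
Characteristic equation r² + 8r + 41 = 0 has discriminant (8)² - 4·(41) = -100 < 0, so r = -4 ± 5i.
Hence f_h = C1*cos(5*x)*exp(-4*x) + C2*exp(-4*x)*sin(5*x).
For the particular solution try f_p = A0. Substituting and matching coefficients of each power of x gives A0 = -3/41, so f_p = -3/41.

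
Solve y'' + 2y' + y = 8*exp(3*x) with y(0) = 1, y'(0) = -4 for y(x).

Characteristic equation r² + 2r + 1 = 0 has discriminant (2)² - 4·(1) = 0, so r = -1 is a repeated root.
Hence y_h = (C1 + C2*x)*exp(-x).
Try y_p = A*exp(3*x). Substituting into the equation and dividing by exp(3*x) gives A = 1/2, so y_p = exp(3*x)/2.
General solution: y = exp(3*x)/2 + C1*exp(-x) + C2*x*exp(-x).
Apply the initial conditions: y(0) = 1/2 + C1 = 1 and y'(0) = 3/2 + C2 - C1 = -4. Solving gives C1 = 1/2, C2 = -5.

y = exp(-x)/2 + exp(3*x)/2 - 5*x*exp(-x)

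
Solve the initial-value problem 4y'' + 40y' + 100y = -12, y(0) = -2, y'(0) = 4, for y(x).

Divide through by 4: y'' + 10y' + 25y = -3.
Characteristic equation r² + 10r + 25 = 0 has discriminant (10)² - 4·(25) = 0, so r = -5 is a repeated root.
Hence y_h = (C1 + C2*x)*exp(-5*x).
For the particular solution try y_p = A0. Substituting and matching coefficients of each power of x gives A0 = -3/25, so y_p = -3/25.
General solution: y = -3/25 + C1*exp(-5*x) + C2*x*exp(-5*x).
Apply the initial conditions: y(0) = -3/25 + C1 = -2 and y'(0) = C2 - 5*C1 = 4. Solving gives C1 = -47/25, C2 = -27/5.

y = -3/25 - 47*exp(-5*x)/25 - 27*x*exp(-5*x)/5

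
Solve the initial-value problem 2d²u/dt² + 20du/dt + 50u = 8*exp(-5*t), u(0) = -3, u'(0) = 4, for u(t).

u = -3*exp(-5*t) - 11*t*exp(-5*t) + 2*t**2*exp(-5*t)

Divide through by 2: u'' + 10u' + 25u = 4*exp(-5*t).
Characteristic equation r² + 10r + 25 = 0 has discriminant (10)² - 4·(25) = 0, so r = -5 is a repeated root.
Hence u_h = (C1 + C2*t)*exp(-5*t).
Since exp(-5*t) solves the homogeneous equation (r = -5 is a root of multiplicity 2), multiply the trial by t^2. Try u_p = A*t^2*exp(-5*t). Substituting into the equation and dividing by exp(-5*t) gives A = 2, so u_p = 2*t^2*exp(-5*t).
General solution: u = C1*exp(-5*t) + 2*t^2*exp(-5*t) + C2*t*exp(-5*t).
Apply the initial conditions: u(0) = C1 = -3 and u'(0) = C2 - 5*C1 = 4. Solving gives C1 = -3, C2 = -11.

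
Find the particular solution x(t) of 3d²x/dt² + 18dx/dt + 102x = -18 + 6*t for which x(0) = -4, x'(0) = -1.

Divide through by 3: x'' + 6x' + 34x = -6 + 2*t.
Characteristic equation r² + 6r + 34 = 0 has discriminant (6)² - 4·(34) = -100 < 0, so r = -3 ± 5i.
Hence x_h = C1*cos(5*t)*exp(-3*t) + C2*exp(-3*t)*sin(5*t).
For the particular solution try x_p = A0 + A1*t. Substituting and matching coefficients of each power of t gives A0 = -54/289, A1 = 1/17, so x_p = -54/289 + t/17.
General solution: x = -54/289 + t/17 + C1*cos(5*t)*exp(-3*t) + C2*exp(-3*t)*sin(5*t).
Apply the initial conditions: x(0) = -54/289 + C1 = -4 and x'(0) = 1/17 - 3*C1 + 5*C2 = -1. Solving gives C1 = -1102/289, C2 = -3612/1445.

x = -54/289 + t/17 - 3612*exp(-3*t)*sin(5*t)/1445 - 1102*cos(5*t)*exp(-3*t)/289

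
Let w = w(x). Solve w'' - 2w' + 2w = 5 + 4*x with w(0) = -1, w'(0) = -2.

w = 9/2 + 2*x - 11*cos(x)*exp(x)/2 + 3*exp(x)*sin(x)/2

Characteristic equation r² - 2r + 2 = 0 has discriminant (-2)² - 4·(2) = -4 < 0, so r = 1 ± i.
Hence w_h = C1*cos(x)*exp(x) + C2*exp(x)*sin(x).
For the particular solution try w_p = A0 + A1*x. Substituting and matching coefficients of each power of x gives A0 = 9/2, A1 = 2, so w_p = 9/2 + 2*x.
General solution: w = 9/2 + 2*x + C1*cos(x)*exp(x) + C2*exp(x)*sin(x).
Apply the initial conditions: w(0) = 9/2 + C1 = -1 and w'(0) = 2 + C1 + C2 = -2. Solving gives C1 = -11/2, C2 = 3/2.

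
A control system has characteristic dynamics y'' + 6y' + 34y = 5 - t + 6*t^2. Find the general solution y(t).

y = 751/4913 - 53*t/578 + 3*t**2/17 + C1*cos(5*t)*exp(-3*t) + C2*exp(-3*t)*sin(5*t)

Characteristic equation r² + 6r + 34 = 0 has discriminant (6)² - 4·(34) = -100 < 0, so r = -3 ± 5i.
Hence y_h = C1*cos(5*t)*exp(-3*t) + C2*exp(-3*t)*sin(5*t).
For the particular solution try y_p = A0 + A1*t + A2*t^2. Substituting and matching coefficients of each power of t gives A0 = 751/4913, A1 = -53/578, A2 = 3/17, so y_p = 751/4913 - 53*t/578 + 3*t^2/17.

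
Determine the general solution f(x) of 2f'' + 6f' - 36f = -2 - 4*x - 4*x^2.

f = 5/54 + x**2/9 + 4*x/27 + C1*exp(-6*x) + C2*exp(3*x)

Divide through by 2: f'' + 3f' - 18f = -1 - 2*x - 2*x^2.
Characteristic equation r² + 3r - 18 = 0 factors as (r + 6)(r - 3) = 0, so r = -6, 3.
Hence f_h = C1*exp(-6*x) + C2*exp(3*x).
For the particular solution try f_p = A0 + A1*x + A2*x^2. Substituting and matching coefficients of each power of x gives A0 = 5/54, A1 = 4/27, A2 = 1/9, so f_p = 5/54 + x^2/9 + 4*x/27.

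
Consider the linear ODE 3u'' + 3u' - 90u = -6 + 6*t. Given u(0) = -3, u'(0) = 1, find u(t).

u = 29/450 - 433*exp(5*t)/275 - 295*exp(-6*t)/198 - t/15

Divide through by 3: u'' + u' - 30u = -2 + 2*t.
Characteristic equation r² + r - 30 = 0 factors as (r + 6)(r - 5) = 0, so r = -6, 5.
Hence u_h = C1*exp(-6*t) + C2*exp(5*t).
For the particular solution try u_p = A0 + A1*t. Substituting and matching coefficients of each power of t gives A0 = 29/450, A1 = -1/15, so u_p = 29/450 - t/15.
General solution: u = 29/450 - t/15 + C1*exp(-6*t) + C2*exp(5*t).
Apply the initial conditions: u(0) = 29/450 + C1 + C2 = -3 and u'(0) = -1/15 - 6*C1 + 5*C2 = 1. Solving gives C1 = -295/198, C2 = -433/275.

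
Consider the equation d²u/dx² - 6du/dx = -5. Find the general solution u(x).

Characteristic equation r² - 6r = 0 factors as (r - 6)r = 0, so r = 6, 0.
Hence u_h = C1*exp(6*x) + C2.
Since 0 is a characteristic root (multiplicity 1), multiply the polynomial trial by x: try u_p = A0*x. Substituting and matching coefficients of each power of x gives A0 = 5/6, so u_p = 5*x/6.

u = C2 + 5*x/6 + C1*exp(6*x)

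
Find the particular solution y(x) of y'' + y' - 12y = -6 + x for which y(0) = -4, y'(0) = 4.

y = 71/144 - 281*exp(-4*x)/112 - 125*exp(3*x)/63 - x/12

Characteristic equation r² + r - 12 = 0 factors as (r + 4)(r - 3) = 0, so r = -4, 3.
Hence y_h = C1*exp(-4*x) + C2*exp(3*x).
For the particular solution try y_p = A0 + A1*x. Substituting and matching coefficients of each power of x gives A0 = 71/144, A1 = -1/12, so y_p = 71/144 - x/12.
General solution: y = 71/144 - x/12 + C1*exp(-4*x) + C2*exp(3*x).
Apply the initial conditions: y(0) = 71/144 + C1 + C2 = -4 and y'(0) = -1/12 - 4*C1 + 3*C2 = 4. Solving gives C1 = -281/112, C2 = -125/63.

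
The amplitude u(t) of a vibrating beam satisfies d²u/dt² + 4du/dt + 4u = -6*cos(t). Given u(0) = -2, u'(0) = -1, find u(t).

u = -32*exp(-2*t)/25 - 24*sin(t)/25 - 18*cos(t)/25 - 13*t*exp(-2*t)/5

Characteristic equation r² + 4r + 4 = 0 has discriminant (4)² - 4·(4) = 0, so r = -2 is a repeated root.
Hence u_h = (C1 + C2*t)*exp(-2*t).
Try u_p = A*cos(t) + B*sin(t). Substituting and equating the coefficients of cos(t) and sin(t) gives A = -18/25, B = -24/25, so u_p = -24*sin(t)/25 - 18*cos(t)/25.
General solution: u = -24*sin(t)/25 - 18*cos(t)/25 + C1*exp(-2*t) + C2*t*exp(-2*t).
Apply the initial conditions: u(0) = -18/25 + C1 = -2 and u'(0) = -24/25 + C2 - 2*C1 = -1. Solving gives C1 = -32/25, C2 = -13/5.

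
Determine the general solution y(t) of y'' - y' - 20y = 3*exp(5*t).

y = C1*exp(-4*t) + C2*exp(5*t) + t*exp(5*t)/3

Characteristic equation r² - r - 20 = 0 factors as (r + 4)(r - 5) = 0, so r = -4, 5.
Hence y_h = C1*exp(-4*t) + C2*exp(5*t).
Since exp(5*t) solves the homogeneous equation (r = 5 is a root of multiplicity 1), multiply the trial by t. Try y_p = A*t*exp(5*t). Substituting into the equation and dividing by exp(5*t) gives A = 1/3, so y_p = t*exp(5*t)/3.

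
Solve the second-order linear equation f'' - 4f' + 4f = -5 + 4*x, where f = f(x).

Characteristic equation r² - 4r + 4 = 0 has discriminant (-4)² - 4·(4) = 0, so r = 2 is a repeated root.
Hence f_h = (C1 + C2*x)*exp(2*x).
For the particular solution try f_p = A0 + A1*x. Substituting and matching coefficients of each power of x gives A0 = -1/4, A1 = 1, so f_p = -1/4 + x.

f = -1/4 + x + C1*exp(2*x) + C2*x*exp(2*x)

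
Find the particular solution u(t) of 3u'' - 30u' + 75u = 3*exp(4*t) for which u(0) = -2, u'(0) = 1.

Divide through by 3: u'' - 10u' + 25u = exp(4*t).
Characteristic equation r² - 10r + 25 = 0 has discriminant (-10)² - 4·(25) = 0, so r = 5 is a repeated root.
Hence u_h = (C1 + C2*t)*exp(5*t).
Try u_p = A*exp(4*t). Substituting into the equation and dividing by exp(4*t) gives A = 1, so u_p = exp(4*t).
General solution: u = C1*exp(5*t) + C2*t*exp(5*t) + exp(4*t).
Apply the initial conditions: u(0) = 1 + C1 = -2 and u'(0) = 4 + C2 + 5*C1 = 1. Solving gives C1 = -3, C2 = 12.

u = -3*exp(5*t) + 12*t*exp(5*t) + exp(4*t)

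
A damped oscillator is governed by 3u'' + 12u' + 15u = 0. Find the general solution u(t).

Divide through by 3: u'' + 4u' + 5u = 0.
Characteristic equation r² + 4r + 5 = 0 has discriminant (4)² - 4·(5) = -4 < 0, so r = -2 ± i.
Hence u_h = C1*cos(t)*exp(-2*t) + C2*exp(-2*t)*sin(t).

u = C1*cos(t)*exp(-2*t) + C2*exp(-2*t)*sin(t)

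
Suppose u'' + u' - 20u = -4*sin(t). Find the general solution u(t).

u = 2*cos(t)/221 + 42*sin(t)/221 + C1*exp(4*t) + C2*exp(-5*t)

Characteristic equation r² + r - 20 = 0 factors as (r - 4)(r + 5) = 0, so r = 4, -5.
Hence u_h = C1*exp(4*t) + C2*exp(-5*t).
Try u_p = A*cos(t) + B*sin(t). Substituting and equating the coefficients of cos(t) and sin(t) gives A = 2/221, B = 42/221, so u_p = 2*cos(t)/221 + 42*sin(t)/221.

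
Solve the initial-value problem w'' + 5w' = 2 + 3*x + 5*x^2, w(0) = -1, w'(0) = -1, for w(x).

w = -159/125 + x**3/3 + x**2/10 + 9*x/25 + 34*exp(-5*x)/125

Characteristic equation r² + 5r = 0 factors as (r + 5)r = 0, so r = -5, 0.
Hence w_h = C1*exp(-5*x) + C2.
Since 0 is a characteristic root (multiplicity 1), multiply the polynomial trial by x: try w_p = x*(A0 + A1*x + A2*x^2). Substituting and matching coefficients of each power of x gives A0 = 9/25, A1 = 1/10, A2 = 1/3, so w_p = x^3/3 + x^2/10 + 9*x/25.
General solution: w = C2 + x^3/3 + x^2/10 + 9*x/25 + C1*exp(-5*x).
Apply the initial conditions: w(0) = C1 + C2 = -1 and w'(0) = 9/25 - 5*C1 = -1. Solving gives C1 = 34/125, C2 = -159/125.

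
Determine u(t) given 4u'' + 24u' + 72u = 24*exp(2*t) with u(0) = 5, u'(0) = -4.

Divide through by 4: u'' + 6u' + 18u = 6*exp(2*t).
Characteristic equation r² + 6r + 18 = 0 has discriminant (6)² - 4·(18) = -36 < 0, so r = -3 ± 3i.
Hence u_h = C1*cos(3*t)*exp(-3*t) + C2*exp(-3*t)*sin(3*t).
Try u_p = A*exp(2*t). Substituting into the equation and dividing by exp(2*t) gives A = 3/17, so u_p = 3*exp(2*t)/17.
General solution: u = 3*exp(2*t)/17 + C1*cos(3*t)*exp(-3*t) + C2*exp(-3*t)*sin(3*t).
Apply the initial conditions: u(0) = 3/17 + C1 = 5 and u'(0) = 6/17 - 3*C1 + 3*C2 = -4. Solving gives C1 = 82/17, C2 = 172/51.

u = 3*exp(2*t)/17 + 82*cos(3*t)*exp(-3*t)/17 + 172*exp(-3*t)*sin(3*t)/51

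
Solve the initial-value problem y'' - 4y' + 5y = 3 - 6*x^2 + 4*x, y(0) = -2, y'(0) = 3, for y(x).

y = 23/125 - 28*x/25 - 6*x**2/5 - 273*cos(x)*exp(2*x)/125 + 1061*exp(2*x)*sin(x)/125

Characteristic equation r² - 4r + 5 = 0 has discriminant (-4)² - 4·(5) = -4 < 0, so r = 2 ± i.
Hence y_h = C1*cos(x)*exp(2*x) + C2*exp(2*x)*sin(x).
For the particular solution try y_p = A0 + A1*x + A2*x^2. Substituting and matching coefficients of each power of x gives A0 = 23/125, A1 = -28/25, A2 = -6/5, so y_p = 23/125 - 28*x/25 - 6*x^2/5.
General solution: y = 23/125 - 28*x/25 - 6*x^2/5 + C1*cos(x)*exp(2*x) + C2*exp(2*x)*sin(x).
Apply the initial conditions: y(0) = 23/125 + C1 = -2 and y'(0) = -28/25 + C2 + 2*C1 = 3. Solving gives C1 = -273/125, C2 = 1061/125.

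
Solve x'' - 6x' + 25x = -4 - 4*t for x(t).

x = -124/625 - 4*t/25 + C1*cos(4*t)*exp(3*t) + C2*exp(3*t)*sin(4*t)

Characteristic equation r² - 6r + 25 = 0 has discriminant (-6)² - 4·(25) = -64 < 0, so r = 3 ± 4i.
Hence x_h = C1*cos(4*t)*exp(3*t) + C2*exp(3*t)*sin(4*t).
For the particular solution try x_p = A0 + A1*t. Substituting and matching coefficients of each power of t gives A0 = -124/625, A1 = -4/25, so x_p = -124/625 - 4*t/25.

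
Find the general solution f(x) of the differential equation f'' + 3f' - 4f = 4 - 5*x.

f = -1/16 + 5*x/4 + C1*exp(-4*x) + C2*exp(x)

Characteristic equation r² + 3r - 4 = 0 factors as (r + 4)(r - 1) = 0, so r = -4, 1.
Hence f_h = C1*exp(-4*x) + C2*exp(x).
For the particular solution try f_p = A0 + A1*x. Substituting and matching coefficients of each power of x gives A0 = -1/16, A1 = 5/4, so f_p = -1/16 + 5*x/4.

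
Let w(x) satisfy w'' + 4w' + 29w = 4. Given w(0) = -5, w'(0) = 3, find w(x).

Characteristic equation r² + 4r + 29 = 0 has discriminant (4)² - 4·(29) = -100 < 0, so r = -2 ± 5i.
Hence w_h = C1*cos(5*x)*exp(-2*x) + C2*exp(-2*x)*sin(5*x).
For the particular solution try w_p = A0. Substituting and matching coefficients of each power of x gives A0 = 4/29, so w_p = 4/29.
General solution: w = 4/29 + C1*cos(5*x)*exp(-2*x) + C2*exp(-2*x)*sin(5*x).
Apply the initial conditions: w(0) = 4/29 + C1 = -5 and w'(0) = -2*C1 + 5*C2 = 3. Solving gives C1 = -149/29, C2 = -211/145.

w = 4/29 - 211*exp(-2*x)*sin(5*x)/145 - 149*cos(5*x)*exp(-2*x)/29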